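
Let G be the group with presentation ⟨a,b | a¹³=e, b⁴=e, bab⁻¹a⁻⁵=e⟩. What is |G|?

Enumerate words in the generators, reducing via the relations: the distinct elements are
  {a, b, e, ab, a², a³, a⁴, a⁵, a⁶, a⁷, a⁸, a⁹, b², b³, ab², ab³, a²b, a³b, a¹², a¹¹, a¹⁰, a⁴b, a⁵b, a⁶b, a⁷b, a⁸b, a⁹b, a²b², a²b³, a³b², a³b³, a¹²b, a¹¹b, a¹⁰b, a⁴b², a⁴b³, a⁵b², a⁵b³, a⁶b², a⁶b³, a⁷b², a⁷b³, a⁸b², a⁸b³, a⁹b², a⁹b³, a¹²b², a¹²b³, a¹¹b², a¹¹b³, a¹⁰b², a¹⁰b³}.
No further products give new elements, so |G| = 52.

Answer: 52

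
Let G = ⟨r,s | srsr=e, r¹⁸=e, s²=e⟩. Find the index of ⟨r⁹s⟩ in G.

First find ord(r⁹s) by computing successive powers:
  (r⁹s)¹ = r⁹s, (r⁹s)² = e.
So |⟨r⁹s⟩| = ord(r⁹s) = 2. With |G| = 36, by Lagrange [G : ⟨r⁹s⟩] = 36/2 = 18.

Answer: 18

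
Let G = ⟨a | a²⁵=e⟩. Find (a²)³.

Compute successive powers of (a²), reducing at each step:
  (a²)²: (a²) · a² = a⁴
  (a²)³: (a⁴) · a² = a⁶

Answer: a⁶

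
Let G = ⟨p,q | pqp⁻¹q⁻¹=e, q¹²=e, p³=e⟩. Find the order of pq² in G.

Compute successive powers until reaching e:
  (pq²)¹ = pq², (pq²)² = p²q⁴, (pq²)³ = q⁶, (pq²)⁴ = pq⁸, (pq²)⁵ = p²q¹⁰, (pq²)⁶ = e.
The smallest positive k with (pq²)ᵏ = e is 6.

Answer: 6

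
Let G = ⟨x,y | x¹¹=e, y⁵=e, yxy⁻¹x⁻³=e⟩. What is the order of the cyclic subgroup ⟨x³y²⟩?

|⟨x³y²⟩| equals the order of x³y². Compute successive powers until reaching e:
  (x³y²)¹ = x³y², (x³y²)² = x⁸y⁴, (x³y²)³ = x⁹y, (x³y²)⁴ = x⁷y³, (x³y²)⁵ = e.
The smallest positive k with (x³y²)ᵏ = e is 5, so |⟨x³y²⟩| = 5.

Answer: 5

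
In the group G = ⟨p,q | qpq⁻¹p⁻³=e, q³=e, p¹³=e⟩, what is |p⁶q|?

Compute successive powers until reaching e:
  (p⁶q)¹ = p⁶q, (p⁶q)² = p¹¹q², (p⁶q)³ = e.
The smallest positive k with (p⁶q)ᵏ = e is 3.

Answer: 3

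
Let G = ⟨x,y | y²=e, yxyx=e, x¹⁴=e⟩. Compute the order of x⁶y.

Compute successive powers until reaching e:
  (x⁶y)¹ = x⁶y, (x⁶y)² = e.
The smallest positive k with (x⁶y)ᵏ = e is 2.

Answer: 2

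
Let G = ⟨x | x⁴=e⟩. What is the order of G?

G is generated by a single element, so G is cyclic. The relator gives x⁴ = e and no smaller power is forced to be e, so the 4 powers {e, x, x², x³} are distinct. Hence |G| = 4.

Answer: 4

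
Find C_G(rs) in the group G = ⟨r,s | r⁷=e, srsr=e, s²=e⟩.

⟨rs⟩ ⊆ C_G(rs) since powers of rs commute with rs; so |C_G(rs)| ≥ |⟨rs⟩| = 2.
By orbit–stabilizer, |C_G(rs)| = |G| / |conj. class of rs| = 14 / 7 = 2.
The 2 elements commuting with rs are {e, rs}.

Answer: {e, rs}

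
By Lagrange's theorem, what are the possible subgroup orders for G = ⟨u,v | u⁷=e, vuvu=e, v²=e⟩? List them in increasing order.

|G| = 14 = 2 · 7. By Lagrange's theorem the order of any subgroup divides 14; the divisors of 14 are 1, 2, 7, 14.

Answer: 1, 2, 7, 14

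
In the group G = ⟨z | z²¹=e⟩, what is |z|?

Compute successive powers until reaching e:
  z¹ = z, z² = z², z³ = z³, z⁴ = z⁴, z⁵ = z⁵, z⁶ = z⁶, z⁷ = z⁷, z⁸ = z⁸, z⁹ = z⁹, z¹⁰ = z¹⁰, z¹¹ = z¹¹, z¹² = z¹², z¹³ = z¹³, z¹⁴ = z¹⁴, z¹⁵ = z¹⁵, z¹⁶ = z¹⁶, z¹⁷ = z¹⁷, z¹⁸ = z¹⁸, z¹⁹ = z¹⁹, z²⁰ = z²⁰, z²¹ = e.
The smallest positive k with zᵏ = e is 21.

Answer: 21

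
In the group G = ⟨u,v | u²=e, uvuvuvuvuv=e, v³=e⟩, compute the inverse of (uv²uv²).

The order of (uv²uv²) is 5 (smallest k with (uv²uv²)ᵏ = e), so (uv²uv²)⁻¹ = (uv²uv²)⁴ = vuvu.
Check: (uv²uv²) · (vuvu) → (uv²uv²) · v = uv²u;   (uv²u) · u = uv²;   (uv²) · v = u;   u · u = e, giving e as required.

Answer: vuvu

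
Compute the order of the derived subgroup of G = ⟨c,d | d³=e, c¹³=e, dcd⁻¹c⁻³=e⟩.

G' = [G, G] is generated by all commutators. The generator-pair commutators are: [c, d] = c¹¹.
The subgroup they normally generate is {e, c, c², c³, c⁴, c⁵, c⁶, c⁷, c⁸, c⁹, c¹⁰, c¹¹, c¹²}, of order 13.
Check: |G/G'| = 39/13 = 3 is the order of the abelianisation.

Answer: 13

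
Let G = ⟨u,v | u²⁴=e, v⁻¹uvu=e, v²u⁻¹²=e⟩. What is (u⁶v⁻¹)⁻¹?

The order of (u⁶v⁻¹) is 4 (smallest k with (u⁶v⁻¹)ᵏ = e), so (u⁶v⁻¹)⁻¹ = (u⁶v⁻¹)³ = u⁶v.
Check: (u⁶v⁻¹) · (u⁶v) → (u⁶v⁻¹) · u⁶ = v⁻¹;   (v⁻¹) · v = e, giving e as required.

Answer: u⁶v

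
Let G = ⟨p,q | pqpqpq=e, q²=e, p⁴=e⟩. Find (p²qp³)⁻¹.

The order of (p²qp³) is 3 (smallest k with (p²qp³)ᵏ = e), so (p²qp³)⁻¹ = (p²qp³)² = pqp².
Check: (p²qp³) · (pqp²) → (p²qp³) · p = p²q;   (p²q) · q = p²;   (p²) · p² = e, giving e as required.

Answer: pqp²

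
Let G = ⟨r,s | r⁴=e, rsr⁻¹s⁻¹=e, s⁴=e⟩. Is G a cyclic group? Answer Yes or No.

|G| = 16, but the maximum element order in G is 4 < 16. No single element generates all of G, so G is not cyclic.

Answer: No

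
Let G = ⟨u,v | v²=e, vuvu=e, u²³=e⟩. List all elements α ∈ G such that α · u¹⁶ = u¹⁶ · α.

⟨u¹⁶⟩ ⊆ C_G(u¹⁶) since powers of u¹⁶ commute with u¹⁶; so |C_G(u¹⁶)| ≥ |⟨u¹⁶⟩| = 23.
By orbit–stabilizer, |C_G(u¹⁶)| = |G| / |conj. class of u¹⁶| = 46 / 2 = 23.
The 23 elements commuting with u¹⁶ are {e, u, u², u³, u⁴, u⁵, u⁶, u⁷, u⁸, u⁹, u¹⁰, u¹¹, u¹², u¹³, u¹⁴, u¹⁵, u¹⁶, u¹⁷, u¹⁸, u¹⁹, u²⁰, u²¹, u²²}.

Answer: {e, u, u², u³, u⁴, u⁵, u⁶, u⁷, u⁸, u⁹, u¹⁰, u¹¹, u¹², u¹³, u¹⁴, u¹⁵, u¹⁶, u¹⁷, u¹⁸, u¹⁹, u²⁰, u²¹, u²²}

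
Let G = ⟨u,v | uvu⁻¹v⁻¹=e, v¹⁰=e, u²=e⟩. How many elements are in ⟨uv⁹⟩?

|⟨uv⁹⟩| equals the order of uv⁹. Compute successive powers until reaching e:
  (uv⁹)¹ = uv⁹, (uv⁹)² = v⁸, (uv⁹)³ = uv⁷, (uv⁹)⁴ = v⁶, (uv⁹)⁵ = uv⁵, (uv⁹)⁶ = v⁴, (uv⁹)⁷ = uv³, (uv⁹)⁸ = v², (uv⁹)⁹ = uv, (uv⁹)¹⁰ = e.
The smallest positive k with (uv⁹)ᵏ = e is 10, so |⟨uv⁹⟩| = 10.

Answer: 10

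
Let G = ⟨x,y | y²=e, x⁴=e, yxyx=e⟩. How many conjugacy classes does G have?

The conjugacy classes (representative and size) are:
  [e] (size 1), [x] (size 2), [x²] (size 1), [x²y] (size 2), [x³y] (size 2).
Class equation: 1 + 2 + 1 + 2 + 2 = 8 = |G|. So G has 5 conjugacy classes.

Answer: 5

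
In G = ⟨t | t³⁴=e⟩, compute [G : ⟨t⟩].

First find ord(t) by computing successive powers:
  t¹ = t, t² = t², t³ = t³, t⁴ = t⁴, t⁵ = t⁵, t⁶ = t⁶, t⁷ = t⁷, t⁸ = t⁸, t⁹ = t⁹, t¹⁰ = t¹⁰, t¹¹ = t¹¹, t¹² = t¹², t¹³ = t¹³, t¹⁴ = t¹⁴, t¹⁵ = t¹⁵, t¹⁶ = t¹⁶, t¹⁷ = t¹⁷, t¹⁸ = t¹⁸, t¹⁹ = t¹⁹, t²⁰ = t²⁰, t²¹ = t²¹, t²² = t²², t²³ = t²³, t²⁴ = t²⁴, t²⁵ = t²⁵, t²⁶ = t²⁶, t²⁷ = t²⁷, t²⁸ = t²⁸, t²⁹ = t²⁹, t³⁰ = t³⁰, t³¹ = t³¹, t³² = t³², t³³ = t³³, t³⁴ = e.
So |⟨t⟩| = ord(t) = 34. With |G| = 34, by Lagrange [G : ⟨t⟩] = 34/34 = 1.

Answer: 1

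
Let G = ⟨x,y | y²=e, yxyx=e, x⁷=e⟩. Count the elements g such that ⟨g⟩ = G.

⟨g⟩ = G would require ord(g) = |G| = 14, but the maximum element order in G is 7 < 14. So G is not cyclic and no single element generates it: the count is 0.

Answer: 0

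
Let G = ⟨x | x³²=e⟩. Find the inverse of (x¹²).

The order of (x¹²) is 8 (smallest k with (x¹²)ᵏ = e), so (x¹²)⁻¹ = (x¹²)⁷ = x²⁰.
Check: (x¹²) · (x²⁰) → (x¹²) · x²⁰ = e, giving e as required.

Answer: x²⁰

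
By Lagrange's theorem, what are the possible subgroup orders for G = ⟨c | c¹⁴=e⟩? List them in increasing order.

|G| = 14 = 2 · 7. By Lagrange's theorem the order of any subgroup divides 14; the divisors of 14 are 1, 2, 7, 14.

Answer: 1, 2, 7, 14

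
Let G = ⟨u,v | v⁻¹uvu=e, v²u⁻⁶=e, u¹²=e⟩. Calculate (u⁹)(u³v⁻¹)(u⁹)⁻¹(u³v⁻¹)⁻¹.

[(u⁹), (u³v⁻¹)] = (u⁹)·(u³v⁻¹)·(u⁹)⁻¹·(u³v⁻¹)⁻¹.
  (u⁹) · (u³v⁻¹) = v⁻¹
  (v⁻¹) · (u³) = u³v
  (u³v) · (u³v) = u⁶

Answer: u⁶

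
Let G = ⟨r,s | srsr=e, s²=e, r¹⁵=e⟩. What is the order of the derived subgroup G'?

G' = [G, G] is generated by all commutators. The generator-pair commutators are: [r, s] = r².
The subgroup they normally generate is {e, r, r², r³, r⁴, r⁵, r⁶, r⁷, r⁸, r⁹, r¹⁰, r¹¹, r¹², r¹³, r¹⁴}, of order 15.
Check: |G/G'| = 30/15 = 2 is the order of the abelianisation.

Answer: 15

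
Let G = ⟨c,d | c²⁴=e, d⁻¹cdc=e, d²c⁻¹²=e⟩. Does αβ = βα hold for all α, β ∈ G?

c·d = cd but d·c = c¹¹d⁻¹, so c·d ≠ d·c and G is not abelian.

Answer: No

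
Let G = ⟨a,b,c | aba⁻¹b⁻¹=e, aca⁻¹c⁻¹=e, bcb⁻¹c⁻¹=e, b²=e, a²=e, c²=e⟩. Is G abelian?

Each pair of generators commutes: a·b = ab = b·a; a·c = ac = c·a; b·c = bc = c·b. Since the generators pairwise commute, every element of G commutes with every other, so G is abelian.

Answer: Yes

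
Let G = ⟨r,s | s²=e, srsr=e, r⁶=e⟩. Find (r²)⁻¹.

The order of (r²) is 3 (smallest k with (r²)ᵏ = e), so (r²)⁻¹ = (r²)² = r⁴.
Check: (r²) · (r⁴) → (r²) · r⁴ = e, giving e as required.

Answer: r⁴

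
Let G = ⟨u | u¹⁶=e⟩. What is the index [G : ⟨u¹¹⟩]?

First find ord(u¹¹) by computing successive powers:
  (u¹¹)¹ = u¹¹, (u¹¹)² = u⁶, (u¹¹)³ = u, (u¹¹)⁴ = u¹², (u¹¹)⁵ = u⁷, (u¹¹)⁶ = u², (u¹¹)⁷ = u¹³, (u¹¹)⁸ = u⁸, (u¹¹)⁹ = u³, (u¹¹)¹⁰ = u¹⁴, (u¹¹)¹¹ = u⁹, (u¹¹)¹² = u⁴, (u¹¹)¹³ = u¹⁵, (u¹¹)¹⁴ = u¹⁰, (u¹¹)¹⁵ = u⁵, (u¹¹)¹⁶ = e.
So |⟨u¹¹⟩| = ord(u¹¹) = 16. With |G| = 16, by Lagrange [G : ⟨u¹¹⟩] = 16/16 = 1.

Answer: 1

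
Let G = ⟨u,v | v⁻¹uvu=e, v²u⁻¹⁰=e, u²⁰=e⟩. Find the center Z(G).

An element z ∈ Z(G) iff z commutes with every generator.
For example u¹⁰ is central: (u¹⁰)·u = u¹¹ = u·(u¹⁰); (u¹⁰)·v = v⁻¹ = v·(u¹⁰).
Whereas u ∉ Z(G) since u·v = uv ≠ u⁹v⁻¹ = v·u.
Checking each of the 40 elements this way gives Z(G) = {e, u¹⁰}, of order 2.

Answer: {e, u¹⁰}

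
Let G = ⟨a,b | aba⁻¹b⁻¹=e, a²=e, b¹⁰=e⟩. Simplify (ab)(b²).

Compute (ab) · (b²) by multiplying left to right and reducing via the relations at each step:
  (ab) · b² = ab³

Answer: ab³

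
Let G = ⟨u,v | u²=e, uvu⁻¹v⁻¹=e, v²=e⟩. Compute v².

Compute successive powers of v, reducing at each step:
  v²: v · v = e

Answer: e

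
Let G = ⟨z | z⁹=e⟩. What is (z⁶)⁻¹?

The order of (z⁶) is 3 (smallest k with (z⁶)ᵏ = e), so (z⁶)⁻¹ = (z⁶)² = z³.
Check: (z⁶) · (z³) → (z⁶) · z³ = e, giving e as required.

Answer: z³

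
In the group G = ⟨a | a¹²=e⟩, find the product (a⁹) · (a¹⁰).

Compute (a⁹) · (a¹⁰) by multiplying left to right and reducing via the relations at each step:
  (a⁹) · a¹⁰ = a⁷

Answer: a⁷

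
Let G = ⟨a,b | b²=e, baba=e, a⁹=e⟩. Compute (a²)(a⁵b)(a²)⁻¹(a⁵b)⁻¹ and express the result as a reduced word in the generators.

[(a²), (a⁵b)] = (a²)·(a⁵b)·(a²)⁻¹·(a⁵b)⁻¹.
  (a²) · (a⁵b) = a⁷b
  (a⁷b) · (a⁷) = b
  b · (a⁵b) = a⁴

Answer: a⁴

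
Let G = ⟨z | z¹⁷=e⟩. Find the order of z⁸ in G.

Compute successive powers until reaching e:
  (z⁸)¹ = z⁸, (z⁸)² = z¹⁶, (z⁸)³ = z⁷, (z⁸)⁴ = z¹⁵, (z⁸)⁵ = z⁶, (z⁸)⁶ = z¹⁴, (z⁸)⁷ = z⁵, (z⁸)⁸ = z¹³, (z⁸)⁹ = z⁴, (z⁸)¹⁰ = z¹², (z⁸)¹¹ = z³, (z⁸)¹² = z¹¹, (z⁸)¹³ = z², (z⁸)¹⁴ = z¹⁰, (z⁸)¹⁵ = z, (z⁸)¹⁶ = z⁹, (z⁸)¹⁷ = e.
The smallest positive k with (z⁸)ᵏ = e is 17.

Answer: 17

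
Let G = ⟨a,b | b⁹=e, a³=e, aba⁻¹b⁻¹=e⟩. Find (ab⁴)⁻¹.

The order of (ab⁴) is 9 (smallest k with (ab⁴)ᵏ = e), so (ab⁴)⁻¹ = (ab⁴)⁸ = a²b⁵.
Check: (ab⁴) · (a²b⁵) → (ab⁴) · a² = b⁴;   (b⁴) · b⁵ = e, giving e as required.

Answer: a²b⁵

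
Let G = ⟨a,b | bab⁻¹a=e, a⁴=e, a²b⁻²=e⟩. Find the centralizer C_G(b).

⟨b⟩ ⊆ C_G(b) since powers of b commute with b; so |C_G(b)| ≥ |⟨b⟩| = 4.
By orbit–stabilizer, |C_G(b)| = |G| / |conj. class of b| = 8 / 2 = 4.
The 4 elements commuting with b are {e, a², b, b⁻¹}.

Answer: {e, a², b, b⁻¹}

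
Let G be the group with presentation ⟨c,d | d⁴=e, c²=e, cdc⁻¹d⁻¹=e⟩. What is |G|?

Enumerate words in the generators, reducing via the relations: the distinct elements are
  {c, d, e, cd, d², d³, cd², cd³}.
No further products give new elements, so |G| = 8.

Answer: 8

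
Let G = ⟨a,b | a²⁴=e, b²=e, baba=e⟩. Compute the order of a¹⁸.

Compute successive powers until reaching e:
  (a¹⁸)¹ = a¹⁸, (a¹⁸)² = a¹², (a¹⁸)³ = a⁶, (a¹⁸)⁴ = e.
The smallest positive k with (a¹⁸)ᵏ = e is 4.

Answer: 4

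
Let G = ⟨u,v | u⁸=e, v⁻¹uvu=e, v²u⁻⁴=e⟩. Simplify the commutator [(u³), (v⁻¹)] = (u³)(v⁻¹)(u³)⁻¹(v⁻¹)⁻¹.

[(u³), (v⁻¹)] = (u³)·(v⁻¹)·(u³)⁻¹·(v⁻¹)⁻¹.
  (u³) · (v⁻¹) = u³v⁻¹
  (u³v⁻¹) · (u⁵) = u²v
  (u²v) · v = u⁶

Answer: u⁶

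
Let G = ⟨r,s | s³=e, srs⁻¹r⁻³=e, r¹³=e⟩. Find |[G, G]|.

G' = [G, G] is generated by all commutators. The generator-pair commutators are: [r, s] = r¹¹.
The subgroup they normally generate is {e, r, r², r³, r⁴, r⁵, r⁶, r⁷, r⁸, r⁹, r¹⁰, r¹¹, r¹²}, of order 13.
Check: |G/G'| = 39/13 = 3 is the order of the abelianisation.

Answer: 13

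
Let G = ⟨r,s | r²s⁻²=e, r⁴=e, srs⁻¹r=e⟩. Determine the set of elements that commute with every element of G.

An element z ∈ Z(G) iff z commutes with every generator.
For example r² is central: (r²)·r = r³ = r·(r²); (r²)·s = s⁻¹ = s·(r²).
Whereas r ∉ Z(G) since r·s = rs ≠ rs⁻¹ = s·r.
Checking each of the 8 elements this way gives Z(G) = {e, r²}, of order 2.

Answer: {e, r²}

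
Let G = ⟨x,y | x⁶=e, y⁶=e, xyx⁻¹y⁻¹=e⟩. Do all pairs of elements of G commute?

Each pair of generators commutes: x·y = xy = y·x. Since the generators pairwise commute, every element of G commutes with every other, so G is abelian.

Answer: Yes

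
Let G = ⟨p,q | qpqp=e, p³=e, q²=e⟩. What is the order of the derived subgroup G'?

G' = [G, G] is generated by all commutators. The generator-pair commutators are: [p, q] = p².
The subgroup they normally generate is {e, p, p²}, of order 3.
Check: |G/G'| = 6/3 = 2 is the order of the abelianisation.

Answer: 3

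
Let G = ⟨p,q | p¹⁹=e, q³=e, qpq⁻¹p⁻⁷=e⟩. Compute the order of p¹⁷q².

Compute successive powers until reaching e:
  (p¹⁷q²)¹ = p¹⁷q², (p¹⁷q²)² = p¹⁴q, (p¹⁷q²)³ = e.
The smallest positive k with (p¹⁷q²)ᵏ = e is 3.

Answer: 3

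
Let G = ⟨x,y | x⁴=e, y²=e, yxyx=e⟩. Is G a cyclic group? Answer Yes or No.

Every cyclic group is abelian. But x·y = xy while y·x = x³y, so x·y ≠ y·x and G is not abelian. Hence G is not cyclic.

Answer: No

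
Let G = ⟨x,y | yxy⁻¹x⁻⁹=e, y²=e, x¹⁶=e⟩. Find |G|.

Enumerate words in the generators, reducing via the relations: the distinct elements are
  {e, x, y, xy, x², x³, x⁴, x⁵, x⁶, x⁷, x⁸, x⁹, x²y, x³y, x¹², x¹³, x¹¹, x¹⁰, x¹⁴, x¹⁵, x⁴y, x⁵y, x⁶y, x⁷y, x⁸y, x⁹y, x¹²y, x¹³y, x¹¹y, x¹⁰y, x¹⁴y, x¹⁵y}.
No further products give new elements, so |G| = 32.

Answer: 32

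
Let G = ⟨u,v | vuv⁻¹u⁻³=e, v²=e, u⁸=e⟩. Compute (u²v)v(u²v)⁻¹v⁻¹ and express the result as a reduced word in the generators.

[(u²v), v] = (u²v)·v·(u²v)⁻¹·v⁻¹.
  (u²v) · v = u²
  (u²) · (u²v) = u⁴v
  (u⁴v) · v = u⁴

Answer: u⁴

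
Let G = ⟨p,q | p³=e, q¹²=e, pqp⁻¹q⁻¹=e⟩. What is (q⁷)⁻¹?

The order of (q⁷) is 12 (smallest k with (q⁷)ᵏ = e), so (q⁷)⁻¹ = (q⁷)¹¹ = q⁵.
Check: (q⁷) · (q⁵) → (q⁷) · q⁵ = e, giving e as required.

Answer: q⁵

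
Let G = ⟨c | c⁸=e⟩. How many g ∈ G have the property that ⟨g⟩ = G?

G is cyclic of order 8. An element generates G iff its order is 8, and a cyclic group of order 8 has exactly φ(8) = 4 such elements.

Answer: 4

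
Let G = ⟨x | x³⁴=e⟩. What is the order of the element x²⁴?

Compute successive powers until reaching e:
  (x²⁴)¹ = x²⁴, (x²⁴)² = x¹⁴, (x²⁴)³ = x⁴, (x²⁴)⁴ = x²⁸, (x²⁴)⁵ = x¹⁸, (x²⁴)⁶ = x⁸, (x²⁴)⁷ = x³², (x²⁴)⁸ = x²², (x²⁴)⁹ = x¹², (x²⁴)¹⁰ = x², (x²⁴)¹¹ = x²⁶, (x²⁴)¹² = x¹⁶, (x²⁴)¹³ = x⁶, (x²⁴)¹⁴ = x³⁰, (x²⁴)¹⁵ = x²⁰, (x²⁴)¹⁶ = x¹⁰, (x²⁴)¹⁷ = e.
The smallest positive k with (x²⁴)ᵏ = e is 17.

Answer: 17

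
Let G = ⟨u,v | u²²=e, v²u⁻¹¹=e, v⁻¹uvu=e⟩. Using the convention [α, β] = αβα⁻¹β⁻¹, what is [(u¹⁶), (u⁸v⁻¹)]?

[(u¹⁶), (u⁸v⁻¹)] = (u¹⁶)·(u⁸v⁻¹)·(u¹⁶)⁻¹·(u⁸v⁻¹)⁻¹.
  (u¹⁶) · (u⁸v⁻¹) = u²v⁻¹
  (u²v⁻¹) · (u⁶) = u⁷v
  (u⁷v) · (u⁸v) = u¹⁰

Answer: u¹⁰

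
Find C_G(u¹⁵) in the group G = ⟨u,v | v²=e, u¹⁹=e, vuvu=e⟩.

⟨u¹⁵⟩ ⊆ C_G(u¹⁵) since powers of u¹⁵ commute with u¹⁵; so |C_G(u¹⁵)| ≥ |⟨u¹⁵⟩| = 19.
By orbit–stabilizer, |C_G(u¹⁵)| = |G| / |conj. class of u¹⁵| = 38 / 2 = 19.
The 19 elements commuting with u¹⁵ are {e, u, u², u³, u⁴, u⁵, u⁶, u⁷, u⁸, u⁹, u¹⁰, u¹¹, u¹², u¹³, u¹⁴, u¹⁵, u¹⁶, u¹⁷, u¹⁸}.

Answer: {e, u, u², u³, u⁴, u⁵, u⁶, u⁷, u⁸, u⁹, u¹⁰, u¹¹, u¹², u¹³, u¹⁴, u¹⁵, u¹⁶, u¹⁷, u¹⁸}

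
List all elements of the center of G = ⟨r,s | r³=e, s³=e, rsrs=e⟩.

An element z ∈ Z(G) iff z commutes with every generator.
For example e is central: e·r = r = r·e; e·s = s = s·e.
Whereas r ∉ Z(G) since r·s = rs ≠ r²s² = s·r.
Checking each of the 12 elements this way gives Z(G) = {e}, of order 1.

Answer: {e}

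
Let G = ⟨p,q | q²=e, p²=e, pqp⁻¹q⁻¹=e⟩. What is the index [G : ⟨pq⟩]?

First find ord(pq) by computing successive powers:
  (pq)¹ = pq, (pq)² = e.
So |⟨pq⟩| = ord(pq) = 2. With |G| = 4, by Lagrange [G : ⟨pq⟩] = 4/2 = 2.

Answer: 2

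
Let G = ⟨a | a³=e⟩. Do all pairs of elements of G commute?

G has a single generator, so G is cyclic and hence abelian.

Answer: Yes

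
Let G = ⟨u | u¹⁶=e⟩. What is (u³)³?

Compute successive powers of (u³), reducing at each step:
  (u³)²: (u³) · u³ = u⁶
  (u³)³: (u⁶) · u³ = u⁹

Answer: u⁹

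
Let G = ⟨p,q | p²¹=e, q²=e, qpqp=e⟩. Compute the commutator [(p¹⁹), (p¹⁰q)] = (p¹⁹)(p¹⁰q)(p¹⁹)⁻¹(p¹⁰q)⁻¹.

[(p¹⁹), (p¹⁰q)] = (p¹⁹)·(p¹⁰q)·(p¹⁹)⁻¹·(p¹⁰q)⁻¹.
  (p¹⁹) · (p¹⁰q) = p⁸q
  (p⁸q) · (p²) = p⁶q
  (p⁶q) · (p¹⁰q) = p¹⁷

Answer: p¹⁷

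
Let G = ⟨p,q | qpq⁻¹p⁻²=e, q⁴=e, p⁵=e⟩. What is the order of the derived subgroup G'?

G' = [G, G] is generated by all commutators. The generator-pair commutators are: [p, q] = p⁴.
The subgroup they normally generate is {e, p, p², p³, p⁴}, of order 5.
Check: |G/G'| = 20/5 = 4 is the order of the abelianisation.

Answer: 5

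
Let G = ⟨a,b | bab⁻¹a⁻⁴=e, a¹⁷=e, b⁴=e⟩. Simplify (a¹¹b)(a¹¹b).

Compute (a¹¹b) · (a¹¹b) by multiplying left to right and reducing via the relations at each step:
  (a¹¹b) · a¹¹ = a⁴b
  (a⁴b) · b = a⁴b²

Answer: a⁴b²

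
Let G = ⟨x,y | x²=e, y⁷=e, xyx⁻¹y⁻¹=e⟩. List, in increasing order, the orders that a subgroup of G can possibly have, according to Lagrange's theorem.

|G| = 14 = 2 · 7. By Lagrange's theorem the order of any subgroup divides 14; the divisors of 14 are 1, 2, 7, 14.

Answer: 1, 2, 7, 14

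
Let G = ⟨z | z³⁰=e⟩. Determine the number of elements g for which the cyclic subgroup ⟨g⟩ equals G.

G is cyclic of order 30. An element generates G iff its order is 30, and a cyclic group of order 30 has exactly φ(30) = 8 such elements.

Answer: 8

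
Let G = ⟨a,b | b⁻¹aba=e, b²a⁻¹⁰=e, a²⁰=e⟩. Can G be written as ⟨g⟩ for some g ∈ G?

Every cyclic group is abelian. But a·b = ab while b·a = a⁹b⁻¹, so a·b ≠ b·a and G is not abelian. Hence G is not cyclic.

Answer: No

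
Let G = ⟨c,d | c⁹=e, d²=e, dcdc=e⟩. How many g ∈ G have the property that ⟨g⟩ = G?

⟨g⟩ = G would require ord(g) = |G| = 18, but the maximum element order in G is 9 < 18. So G is not cyclic and no single element generates it: the count is 0.

Answer: 0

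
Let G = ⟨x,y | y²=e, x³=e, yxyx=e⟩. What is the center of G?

An element z ∈ Z(G) iff z commutes with every generator.
For example e is central: e·x = x = x·e; e·y = y = y·e.
Whereas x ∉ Z(G) since x·y = xy ≠ x²y = y·x.
Checking each of the 6 elements this way gives Z(G) = {e}, of order 1.

Answer: {e}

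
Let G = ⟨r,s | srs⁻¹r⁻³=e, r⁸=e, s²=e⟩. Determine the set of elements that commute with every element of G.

An element z ∈ Z(G) iff z commutes with every generator.
For example r⁴ is central: (r⁴)·r = r⁵ = r·(r⁴); (r⁴)·s = r⁴s = s·(r⁴).
Whereas r ∉ Z(G) since r·s = rs ≠ r³s = s·r.
Checking each of the 16 elements this way gives Z(G) = {e, r⁴}, of order 2.

Answer: {e, r⁴}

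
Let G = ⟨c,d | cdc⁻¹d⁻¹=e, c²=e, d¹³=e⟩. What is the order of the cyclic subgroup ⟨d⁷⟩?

|⟨d⁷⟩| equals the order of d⁷. Compute successive powers until reaching e:
  (d⁷)¹ = d⁷, (d⁷)² = d, (d⁷)³ = d⁸, (d⁷)⁴ = d², (d⁷)⁵ = d⁹, (d⁷)⁶ = d³, (d⁷)⁷ = d¹⁰, (d⁷)⁸ = d⁴, (d⁷)⁹ = d¹¹, (d⁷)¹⁰ = d⁵, (d⁷)¹¹ = d¹², (d⁷)¹² = d⁶, (d⁷)¹³ = e.
The smallest positive k with (d⁷)ᵏ = e is 13, so |⟨d⁷⟩| = 13.

Answer: 13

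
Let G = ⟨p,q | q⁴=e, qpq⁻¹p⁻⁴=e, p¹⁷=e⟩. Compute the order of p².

Compute successive powers until reaching e:
  (p²)¹ = p², (p²)² = p⁴, (p²)³ = p⁶, (p²)⁴ = p⁸, (p²)⁵ = p¹⁰, (p²)⁶ = p¹², (p²)⁷ = p¹⁴, (p²)⁸ = p¹⁶, (p²)⁹ = p, (p²)¹⁰ = p³, (p²)¹¹ = p⁵, (p²)¹² = p⁷, (p²)¹³ = p⁹, (p²)¹⁴ = p¹¹, (p²)¹⁵ = p¹³, (p²)¹⁶ = p¹⁵, (p²)¹⁷ = e.
The smallest positive k with (p²)ᵏ = e is 17.

Answer: 17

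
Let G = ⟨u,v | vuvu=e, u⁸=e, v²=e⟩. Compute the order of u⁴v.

Compute successive powers until reaching e:
  (u⁴v)¹ = u⁴v, (u⁴v)² = e.
The smallest positive k with (u⁴v)ᵏ = e is 2.

Answer: 2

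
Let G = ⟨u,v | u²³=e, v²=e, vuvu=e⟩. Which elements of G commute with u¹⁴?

⟨u¹⁴⟩ ⊆ C_G(u¹⁴) since powers of u¹⁴ commute with u¹⁴; so |C_G(u¹⁴)| ≥ |⟨u¹⁴⟩| = 23.
By orbit–stabilizer, |C_G(u¹⁴)| = |G| / |conj. class of u¹⁴| = 46 / 2 = 23.
The 23 elements commuting with u¹⁴ are {e, u, u², u³, u⁴, u⁵, u⁶, u⁷, u⁸, u⁹, u¹⁰, u¹¹, u¹², u¹³, u¹⁴, u¹⁵, u¹⁶, u¹⁷, u¹⁸, u¹⁹, u²⁰, u²¹, u²²}.

Answer: {e, u, u², u³, u⁴, u⁵, u⁶, u⁷, u⁸, u⁹, u¹⁰, u¹¹, u¹², u¹³, u¹⁴, u¹⁵, u¹⁶, u¹⁷, u¹⁸, u¹⁹, u²⁰, u²¹, u²²}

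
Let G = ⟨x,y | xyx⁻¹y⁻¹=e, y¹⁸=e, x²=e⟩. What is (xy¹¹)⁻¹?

The order of (xy¹¹) is 18 (smallest k with (xy¹¹)ᵏ = e), so (xy¹¹)⁻¹ = (xy¹¹)¹⁷ = xy⁷.
Check: (xy¹¹) · (xy⁷) → (xy¹¹) · x = y¹¹;   (y¹¹) · y⁷ = e, giving e as required.

Answer: xy⁷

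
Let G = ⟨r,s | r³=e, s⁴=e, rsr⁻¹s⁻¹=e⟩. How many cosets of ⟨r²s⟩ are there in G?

First find ord(r²s) by computing successive powers:
  (r²s)¹ = r²s, (r²s)² = rs², (r²s)³ = s³, (r²s)⁴ = r², (r²s)⁵ = rs, (r²s)⁶ = s², (r²s)⁷ = r²s³, (r²s)⁸ = r, (r²s)⁹ = s, (r²s)¹⁰ = r²s², (r²s)¹¹ = rs³, (r²s)¹² = e.
So |⟨r²s⟩| = ord(r²s) = 12. With |G| = 12, by Lagrange [G : ⟨r²s⟩] = 12/12 = 1.

Answer: 1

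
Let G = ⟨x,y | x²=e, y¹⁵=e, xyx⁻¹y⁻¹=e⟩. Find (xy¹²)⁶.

Compute successive powers of (xy¹²), reducing at each step:
  (xy¹²)²: (xy¹²) · x = y¹²;   (y¹²) · y¹² = y⁹
  (xy¹²)³: (y⁹) · x = xy⁹;   (xy⁹) · y¹² = xy⁶
  (xy¹²)⁴: (xy⁶) · x = y⁶;   (y⁶) · y¹² = y³
  (xy¹²)⁵: (y³) · x = xy³;   (xy³) · y¹² = x
  (xy¹²)⁶: x · x = e;   e · y¹² = y¹²

Answer: y¹²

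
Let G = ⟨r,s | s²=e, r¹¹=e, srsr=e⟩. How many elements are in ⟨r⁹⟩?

|⟨r⁹⟩| equals the order of r⁹. Compute successive powers until reaching e:
  (r⁹)¹ = r⁹, (r⁹)² = r⁷, (r⁹)³ = r⁵, (r⁹)⁴ = r³, (r⁹)⁵ = r, (r⁹)⁶ = r¹⁰, (r⁹)⁷ = r⁸, (r⁹)⁸ = r⁶, (r⁹)⁹ = r⁴, (r⁹)¹⁰ = r², (r⁹)¹¹ = e.
The smallest positive k with (r⁹)ᵏ = e is 11, so |⟨r⁹⟩| = 11.

Answer: 11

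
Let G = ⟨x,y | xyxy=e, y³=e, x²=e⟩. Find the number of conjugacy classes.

The conjugacy classes (representative and size) are:
  [e] (size 1), [xy²] (size 3), [y²] (size 2).
Class equation: 1 + 3 + 2 = 6 = |G|. So G has 3 conjugacy classes.

Answer: 3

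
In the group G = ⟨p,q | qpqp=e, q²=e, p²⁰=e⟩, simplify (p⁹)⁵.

Compute successive powers of (p⁹), reducing at each step:
  (p⁹)²: (p⁹) · p⁹ = p¹⁸
  (p⁹)³: (p¹⁸) · p⁹ = p⁷
  (p⁹)⁴: (p⁷) · p⁹ = p¹⁶
  (p⁹)⁵: (p¹⁶) · p⁹ = p⁵

Answer: p⁵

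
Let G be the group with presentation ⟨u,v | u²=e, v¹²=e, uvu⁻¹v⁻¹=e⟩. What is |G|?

Enumerate words in the generators, reducing via the relations: the distinct elements are
  {e, u, v, uv, v², v³, v⁴, v⁵, v⁶, v⁷, v⁸, v⁹, uv², uv³, uv⁴, uv⁵, uv⁶, uv⁷, uv⁸, uv⁹, v¹¹, v¹⁰, uv¹¹, uv¹⁰}.
No further products give new elements, so |G| = 24.

Answer: 24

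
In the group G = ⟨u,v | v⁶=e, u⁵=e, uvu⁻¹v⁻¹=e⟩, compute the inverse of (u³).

The order of (u³) is 5 (smallest k with (u³)ᵏ = e), so (u³)⁻¹ = (u³)⁴ = u².
Check: (u³) · (u²) → (u³) · u² = e, giving e as required.

Answer: u²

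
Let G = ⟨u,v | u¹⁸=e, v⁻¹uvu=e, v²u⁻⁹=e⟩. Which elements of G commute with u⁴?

⟨u⁴⟩ ⊆ C_G(u⁴) since powers of u⁴ commute with u⁴; so |C_G(u⁴)| ≥ |⟨u⁴⟩| = 9.
By orbit–stabilizer, |C_G(u⁴)| = |G| / |conj. class of u⁴| = 36 / 2 = 18.
The 18 elements commuting with u⁴ are {e, u, u², u³, u⁴, u⁵, u⁶, u⁷, u⁸, u⁹, u¹⁰, u¹¹, u¹², u¹³, u¹⁴, u¹⁵, u¹⁶, u¹⁷}.

Answer: {e, u, u², u³, u⁴, u⁵, u⁶, u⁷, u⁸, u⁹, u¹⁰, u¹¹, u¹², u¹³, u¹⁴, u¹⁵, u¹⁶, u¹⁷}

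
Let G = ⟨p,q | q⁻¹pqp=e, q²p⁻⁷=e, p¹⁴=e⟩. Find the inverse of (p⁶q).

The order of (p⁶q) is 4 (smallest k with (p⁶q)ᵏ = e), so (p⁶q)⁻¹ = (p⁶q)³ = p⁶q⁻¹.
Check: (p⁶q) · (p⁶q⁻¹) → (p⁶q) · p⁶ = q;   q · q⁻¹ = e, giving e as required.

Answer: p⁶q⁻¹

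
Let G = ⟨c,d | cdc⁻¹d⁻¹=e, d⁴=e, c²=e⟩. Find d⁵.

Compute successive powers of d, reducing at each step:
  d²: d · d = d²
  d³: (d²) · d = d³
  d⁴: (d³) · d = e
  d⁵: e · d = d

Answer: d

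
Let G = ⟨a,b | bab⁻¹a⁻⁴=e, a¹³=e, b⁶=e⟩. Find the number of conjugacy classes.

The conjugacy classes (representative and size) are:
  [e] (size 1), [a⁴] (size 6), [a¹¹] (size 6), [a⁷b] (size 13), [a⁸b²] (size 13), [a¹²b³] (size 13), [a⁵b⁴] (size 13), [a¹¹b⁵] (size 13).
Class equation: 1 + 6 + 6 + 13 + 13 + 13 + 13 + 13 = 78 = |G|. So G has 8 conjugacy classes.

Answer: 8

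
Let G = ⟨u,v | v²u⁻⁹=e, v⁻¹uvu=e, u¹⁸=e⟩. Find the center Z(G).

An element z ∈ Z(G) iff z commutes with every generator.
For example u⁹ is central: (u⁹)·u = u¹⁰ = u·(u⁹); (u⁹)·v = v⁻¹ = v·(u⁹).
Whereas u ∉ Z(G) since u·v = uv ≠ u⁸v⁻¹ = v·u.
Checking each of the 36 elements this way gives Z(G) = {e, u⁹}, of order 2.

Answer: {e, u⁹}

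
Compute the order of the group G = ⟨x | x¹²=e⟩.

G is generated by a single element, so G is cyclic. The relator gives x¹² = e and no smaller power is forced to be e, so the 12 powers {e, x, x², x³, x⁴, x⁵, x⁶, x⁷, x⁸, x⁹, x¹¹, x¹⁰} are distinct. Hence |G| = 12.

Answer: 12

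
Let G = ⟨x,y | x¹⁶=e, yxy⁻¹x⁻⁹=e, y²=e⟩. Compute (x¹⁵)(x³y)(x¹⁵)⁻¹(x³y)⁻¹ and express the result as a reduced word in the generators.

[(x¹⁵), (x³y)] = (x¹⁵)·(x³y)·(x¹⁵)⁻¹·(x³y)⁻¹.
  (x¹⁵) · (x³y) = x²y
  (x²y) · x = x¹¹y
  (x¹¹y) · (x⁵y) = x⁸

Answer: x⁸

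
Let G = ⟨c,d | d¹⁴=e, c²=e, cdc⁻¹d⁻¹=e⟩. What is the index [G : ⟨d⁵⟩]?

First find ord(d⁵) by computing successive powers:
  (d⁵)¹ = d⁵, (d⁵)² = d¹⁰, (d⁵)³ = d, (d⁵)⁴ = d⁶, (d⁵)⁵ = d¹¹, (d⁵)⁶ = d², (d⁵)⁷ = d⁷, (d⁵)⁸ = d¹², (d⁵)⁹ = d³, (d⁵)¹⁰ = d⁸, (d⁵)¹¹ = d¹³, (d⁵)¹² = d⁴, (d⁵)¹³ = d⁹, (d⁵)¹⁴ = e.
So |⟨d⁵⟩| = ord(d⁵) = 14. With |G| = 28, by Lagrange [G : ⟨d⁵⟩] = 28/14 = 2.

Answer: 2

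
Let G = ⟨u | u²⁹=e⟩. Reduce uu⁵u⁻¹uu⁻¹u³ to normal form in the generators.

Multiply left to right, reducing at each step:
  u · u⁵ = u⁶
  (u⁶) · u⁻¹ = u⁵
  (u⁵) · u = u⁶
  (u⁶) · u⁻¹ = u⁵
  (u⁵) · u³ = u⁸

Answer: u⁸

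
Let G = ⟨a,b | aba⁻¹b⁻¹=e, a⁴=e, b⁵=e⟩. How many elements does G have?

Enumerate words in the generators, reducing via the relations: the distinct elements are
  {a, b, e, ab, a², a³, b², b³, b⁴, ab², ab³, ab⁴, a²b, a³b, a²b², a²b³, a²b⁴, a³b², a³b³, a³b⁴}.
No further products give new elements, so |G| = 20.

Answer: 20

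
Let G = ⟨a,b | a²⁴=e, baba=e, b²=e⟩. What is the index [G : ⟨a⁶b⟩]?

First find ord(a⁶b) by computing successive powers:
  (a⁶b)¹ = a⁶b, (a⁶b)² = e.
So |⟨a⁶b⟩| = ord(a⁶b) = 2. With |G| = 48, by Lagrange [G : ⟨a⁶b⟩] = 48/2 = 24.

Answer: 24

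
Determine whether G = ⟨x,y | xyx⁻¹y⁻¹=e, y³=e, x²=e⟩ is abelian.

Each pair of generators commutes: x·y = xy = y·x. Since the generators pairwise commute, every element of G commutes with every other, so G is abelian.

Answer: Yes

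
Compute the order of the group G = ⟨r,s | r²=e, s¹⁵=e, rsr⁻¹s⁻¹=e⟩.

Enumerate words in the generators, reducing via the relations: the distinct elements are
  {e, r, s, rs, s², s³, s⁴, s⁵, s⁶, s⁷, s⁸, s⁹, rs², rs³, rs⁴, rs⁵, rs⁶, rs⁷, rs⁸, rs⁹, s¹², s¹³, s¹¹, s¹⁰, s¹⁴, rs¹², rs¹³, rs¹¹, rs¹⁰, rs¹⁴}.
No further products give new elements, so |G| = 30.

Answer: 30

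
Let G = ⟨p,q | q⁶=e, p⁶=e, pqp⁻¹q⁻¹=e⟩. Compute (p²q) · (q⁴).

Compute (p²q) · (q⁴) by multiplying left to right and reducing via the relations at each step:
  (p²q) · q⁴ = p²q⁵

Answer: p²q⁵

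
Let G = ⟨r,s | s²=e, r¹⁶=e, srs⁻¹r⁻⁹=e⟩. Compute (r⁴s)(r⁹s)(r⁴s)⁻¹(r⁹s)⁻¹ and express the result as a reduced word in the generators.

[(r⁴s), (r⁹s)] = (r⁴s)·(r⁹s)·(r⁴s)⁻¹·(r⁹s)⁻¹.
  (r⁴s) · (r⁹s) = r⁵
  (r⁵) · (r¹²s) = rs
  (rs) · (r¹⁵s) = r⁸

Answer: r⁸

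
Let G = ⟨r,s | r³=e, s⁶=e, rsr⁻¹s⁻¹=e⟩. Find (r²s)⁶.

Compute successive powers of (r²s), reducing at each step:
  (r²s)²: (r²s) · r² = rs;   (rs) · s = rs²
  (r²s)³: (rs²) · r² = s²;   (s²) · s = s³
  (r²s)⁴: (s³) · r² = r²s³;   (r²s³) · s = r²s⁴
  (r²s)⁵: (r²s⁴) · r² = rs⁴;   (rs⁴) · s = rs⁵
  (r²s)⁶: (rs⁵) · r² = s⁵;   (s⁵) · s = e

Answer: e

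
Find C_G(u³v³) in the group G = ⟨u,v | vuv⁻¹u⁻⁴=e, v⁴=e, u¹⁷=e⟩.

⟨u³v³⟩ ⊆ C_G(u³v³) since powers of u³v³ commute with u³v³; so |C_G(u³v³)| ≥ |⟨u³v³⟩| = 4.
By orbit–stabilizer, |C_G(u³v³)| = |G| / |conj. class of u³v³| = 68 / 17 = 4.
The 4 elements commuting with u³v³ are {e, u⁵v, u³v³, u⁸v²}.

Answer: {e, u⁵v, u³v³, u⁸v²}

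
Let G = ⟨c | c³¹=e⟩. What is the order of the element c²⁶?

Compute successive powers until reaching e:
  (c²⁶)¹ = c²⁶, (c²⁶)² = c²¹, (c²⁶)³ = c¹⁶, (c²⁶)⁴ = c¹¹, (c²⁶)⁵ = c⁶, (c²⁶)⁶ = c, (c²⁶)⁷ = c²⁷, (c²⁶)⁸ = c²², (c²⁶)⁹ = c¹⁷, (c²⁶)¹⁰ = c¹², (c²⁶)¹¹ = c⁷, (c²⁶)¹² = c², (c²⁶)¹³ = c²⁸, (c²⁶)¹⁴ = c²³, (c²⁶)¹⁵ = c¹⁸, (c²⁶)¹⁶ = c¹³, (c²⁶)¹⁷ = c⁸, (c²⁶)¹⁸ = c³, (c²⁶)¹⁹ = c²⁹, (c²⁶)²⁰ = c²⁴, (c²⁶)²¹ = c¹⁹, (c²⁶)²² = c¹⁴, (c²⁶)²³ = c⁹, (c²⁶)²⁴ = c⁴, (c²⁶)²⁵ = c³⁰, (c²⁶)²⁶ = c²⁵, (c²⁶)²⁷ = c²⁰, (c²⁶)²⁸ = c¹⁵, (c²⁶)²⁹ = c¹⁰, (c²⁶)³⁰ = c⁵, (c²⁶)³¹ = e.
The smallest positive k with (c²⁶)ᵏ = e is 31.

Answer: 31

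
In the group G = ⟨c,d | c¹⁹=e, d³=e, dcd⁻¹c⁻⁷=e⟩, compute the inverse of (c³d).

The order of (c³d) is 3 (smallest k with (c³d)ᵏ = e), so (c³d)⁻¹ = (c³d)² = c⁵d².
Check: (c³d) · (c⁵d²) → (c³d) · c⁵ = d;   d · d² = e, giving e as required.

Answer: c⁵d²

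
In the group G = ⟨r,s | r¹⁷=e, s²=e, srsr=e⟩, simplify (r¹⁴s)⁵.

Compute successive powers of (r¹⁴s), reducing at each step:
  (r¹⁴s)²: (r¹⁴s) · r¹⁴ = s;   s · s = e
  (r¹⁴s)³: e · r¹⁴ = r¹⁴;   (r¹⁴) · s = r¹⁴s
  (r¹⁴s)⁴: (r¹⁴s) · r¹⁴ = s;   s · s = e
  (r¹⁴s)⁵: e · r¹⁴ = r¹⁴;   (r¹⁴) · s = r¹⁴s

Answer: r¹⁴s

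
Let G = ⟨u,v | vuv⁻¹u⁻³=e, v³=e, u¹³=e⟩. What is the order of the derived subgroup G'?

G' = [G, G] is generated by all commutators. The generator-pair commutators are: [u, v] = u¹¹.
The subgroup they normally generate is {e, u, u², u³, u⁴, u⁵, u⁶, u⁷, u⁸, u⁹, u¹⁰, u¹¹, u¹²}, of order 13.
Check: |G/G'| = 39/13 = 3 is the order of the abelianisation.

Answer: 13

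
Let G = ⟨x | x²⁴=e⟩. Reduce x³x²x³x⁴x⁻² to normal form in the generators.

Multiply left to right, reducing at each step:
  (x³) · x² = x⁵
  (x⁵) · x³ = x⁸
  (x⁸) · x⁴ = x¹²
  (x¹²) · x⁻² = x¹⁰

Answer: x¹⁰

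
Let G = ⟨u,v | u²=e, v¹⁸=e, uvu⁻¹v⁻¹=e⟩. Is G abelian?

Each pair of generators commutes: u·v = uv = v·u. Since the generators pairwise commute, every element of G commutes with every other, so G is abelian.

Answer: Yes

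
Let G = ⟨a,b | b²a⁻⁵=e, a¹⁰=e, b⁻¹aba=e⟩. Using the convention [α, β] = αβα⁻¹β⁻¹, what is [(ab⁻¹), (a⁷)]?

[(ab⁻¹), (a⁷)] = (ab⁻¹)·(a⁷)·(ab⁻¹)⁻¹·(a⁷)⁻¹.
  (ab⁻¹) · (a⁷) = a⁴b⁻¹
  (a⁴b⁻¹) · (ab) = a³
  (a³) · (a³) = a⁶

Answer: a⁶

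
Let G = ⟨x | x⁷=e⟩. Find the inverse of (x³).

The order of (x³) is 7 (smallest k with (x³)ᵏ = e), so (x³)⁻¹ = (x³)⁶ = x⁴.
Check: (x³) · (x⁴) → (x³) · x⁴ = e, giving e as required.

Answer: x⁴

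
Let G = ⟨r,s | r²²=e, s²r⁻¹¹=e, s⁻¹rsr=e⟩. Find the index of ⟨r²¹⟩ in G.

First find ord(r²¹) by computing successive powers:
  (r²¹)¹ = r²¹, (r²¹)² = r²⁰, (r²¹)³ = r¹⁹, (r²¹)⁴ = r¹⁸, (r²¹)⁵ = r¹⁷, (r²¹)⁶ = r¹⁶, (r²¹)⁷ = r¹⁵, (r²¹)⁸ = r¹⁴, (r²¹)⁹ = r¹³, (r²¹)¹⁰ = r¹², (r²¹)¹¹ = r¹¹, (r²¹)¹² = r¹⁰, (r²¹)¹³ = r⁹, (r²¹)¹⁴ = r⁸, (r²¹)¹⁵ = r⁷, (r²¹)¹⁶ = r⁶, (r²¹)¹⁷ = r⁵, (r²¹)¹⁸ = r⁴, (r²¹)¹⁹ = r³, (r²¹)²⁰ = r², (r²¹)²¹ = r, (r²¹)²² = e.
So |⟨r²¹⟩| = ord(r²¹) = 22. With |G| = 44, by Lagrange [G : ⟨r²¹⟩] = 44/22 = 2.

Answer: 2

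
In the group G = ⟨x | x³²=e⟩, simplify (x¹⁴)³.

Compute successive powers of (x¹⁴), reducing at each step:
  (x¹⁴)²: (x¹⁴) · x¹⁴ = x²⁸
  (x¹⁴)³: (x²⁸) · x¹⁴ = x¹⁰

Answer: x¹⁰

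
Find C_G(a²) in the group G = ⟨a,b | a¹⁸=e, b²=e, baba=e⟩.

⟨a²⟩ ⊆ C_G(a²) since powers of a² commute with a²; so |C_G(a²)| ≥ |⟨a²⟩| = 9.
By orbit–stabilizer, |C_G(a²)| = |G| / |conj. class of a²| = 36 / 2 = 18.
The 18 elements commuting with a² are {e, a, a², a³, a⁴, a⁵, a⁶, a⁷, a⁸, a⁹, a¹⁰, a¹¹, a¹², a¹³, a¹⁴, a¹⁵, a¹⁶, a¹⁷}.

Answer: {e, a, a², a³, a⁴, a⁵, a⁶, a⁷, a⁸, a⁹, a¹⁰, a¹¹, a¹², a¹³, a¹⁴, a¹⁵, a¹⁶, a¹⁷}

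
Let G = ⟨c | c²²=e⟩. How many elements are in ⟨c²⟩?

|⟨c²⟩| equals the order of c². Compute successive powers until reaching e:
  (c²)¹ = c², (c²)² = c⁴, (c²)³ = c⁶, (c²)⁴ = c⁸, (c²)⁵ = c¹⁰, (c²)⁶ = c¹², (c²)⁷ = c¹⁴, (c²)⁸ = c¹⁶, (c²)⁹ = c¹⁸, (c²)¹⁰ = c²⁰, (c²)¹¹ = e.
The smallest positive k with (c²)ᵏ = e is 11, so |⟨c²⟩| = 11.

Answer: 11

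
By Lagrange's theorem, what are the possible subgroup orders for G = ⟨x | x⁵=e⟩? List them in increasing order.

|G| = 5 = 5. By Lagrange's theorem the order of any subgroup divides 5; the divisors of 5 are 1, 5.

Answer: 1, 5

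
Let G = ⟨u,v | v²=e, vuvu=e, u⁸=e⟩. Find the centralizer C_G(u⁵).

⟨u⁵⟩ ⊆ C_G(u⁵) since powers of u⁵ commute with u⁵; so |C_G(u⁵)| ≥ |⟨u⁵⟩| = 8.
By orbit–stabilizer, |C_G(u⁵)| = |G| / |conj. class of u⁵| = 16 / 2 = 8.
The 8 elements commuting with u⁵ are {e, u, u², u³, u⁴, u⁵, u⁶, u⁷}.

Answer: {e, u, u², u³, u⁴, u⁵, u⁶, u⁷}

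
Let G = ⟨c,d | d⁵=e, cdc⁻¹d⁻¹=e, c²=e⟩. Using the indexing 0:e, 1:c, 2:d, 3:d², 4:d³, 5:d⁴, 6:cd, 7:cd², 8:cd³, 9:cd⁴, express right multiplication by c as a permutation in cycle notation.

(0 1)(2 6)(3 7)(4 8)(5 9)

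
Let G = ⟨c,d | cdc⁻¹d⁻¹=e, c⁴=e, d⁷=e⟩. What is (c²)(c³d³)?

Compute (c²) · (c³d³) by multiplying left to right and reducing via the relations at each step:
  (c²) · c³ = c
  c · d³ = cd³

Answer: cd³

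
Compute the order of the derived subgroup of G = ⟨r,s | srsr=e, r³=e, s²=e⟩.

G' = [G, G] is generated by all commutators. The generator-pair commutators are: [r, s] = r².
The subgroup they normally generate is {e, r, r²}, of order 3.
Check: |G/G'| = 6/3 = 2 is the order of the abelianisation.

Answer: 3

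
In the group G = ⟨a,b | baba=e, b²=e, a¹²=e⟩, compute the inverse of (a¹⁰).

The order of (a¹⁰) is 6 (smallest k with (a¹⁰)ᵏ = e), so (a¹⁰)⁻¹ = (a¹⁰)⁵ = a².
Check: (a¹⁰) · (a²) → (a¹⁰) · a² = e, giving e as required.

Answer: a²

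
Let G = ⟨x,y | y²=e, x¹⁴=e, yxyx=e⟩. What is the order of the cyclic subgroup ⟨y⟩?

|⟨y⟩| equals the order of y. Compute successive powers until reaching e:
  y¹ = y, y² = e.
The smallest positive k with yᵏ = e is 2, so |⟨y⟩| = 2.

Answer: 2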